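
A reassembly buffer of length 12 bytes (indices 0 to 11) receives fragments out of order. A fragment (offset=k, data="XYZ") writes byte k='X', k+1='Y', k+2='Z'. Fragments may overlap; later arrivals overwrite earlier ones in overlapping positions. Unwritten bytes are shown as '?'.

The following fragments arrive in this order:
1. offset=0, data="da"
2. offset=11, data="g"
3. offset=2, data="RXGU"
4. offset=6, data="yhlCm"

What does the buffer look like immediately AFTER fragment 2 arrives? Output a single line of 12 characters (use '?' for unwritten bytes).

Fragment 1: offset=0 data="da" -> buffer=da??????????
Fragment 2: offset=11 data="g" -> buffer=da?????????g

Answer: da?????????g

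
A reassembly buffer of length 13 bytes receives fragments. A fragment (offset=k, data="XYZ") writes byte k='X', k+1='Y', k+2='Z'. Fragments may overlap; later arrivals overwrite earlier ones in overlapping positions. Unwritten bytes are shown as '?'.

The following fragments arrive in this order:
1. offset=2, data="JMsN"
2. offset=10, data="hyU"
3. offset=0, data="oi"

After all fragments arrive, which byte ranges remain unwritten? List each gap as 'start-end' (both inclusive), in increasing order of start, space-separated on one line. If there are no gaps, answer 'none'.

Fragment 1: offset=2 len=4
Fragment 2: offset=10 len=3
Fragment 3: offset=0 len=2
Gaps: 6-9

Answer: 6-9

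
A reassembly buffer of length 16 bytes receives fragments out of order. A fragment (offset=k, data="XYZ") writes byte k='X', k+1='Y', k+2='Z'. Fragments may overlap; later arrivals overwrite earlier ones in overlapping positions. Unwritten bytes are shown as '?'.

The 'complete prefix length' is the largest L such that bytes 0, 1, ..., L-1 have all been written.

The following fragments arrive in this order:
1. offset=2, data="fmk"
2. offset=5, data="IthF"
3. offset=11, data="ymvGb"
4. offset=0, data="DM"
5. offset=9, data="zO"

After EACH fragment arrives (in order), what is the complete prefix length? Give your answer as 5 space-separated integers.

Fragment 1: offset=2 data="fmk" -> buffer=??fmk??????????? -> prefix_len=0
Fragment 2: offset=5 data="IthF" -> buffer=??fmkIthF??????? -> prefix_len=0
Fragment 3: offset=11 data="ymvGb" -> buffer=??fmkIthF??ymvGb -> prefix_len=0
Fragment 4: offset=0 data="DM" -> buffer=DMfmkIthF??ymvGb -> prefix_len=9
Fragment 5: offset=9 data="zO" -> buffer=DMfmkIthFzOymvGb -> prefix_len=16

Answer: 0 0 0 9 16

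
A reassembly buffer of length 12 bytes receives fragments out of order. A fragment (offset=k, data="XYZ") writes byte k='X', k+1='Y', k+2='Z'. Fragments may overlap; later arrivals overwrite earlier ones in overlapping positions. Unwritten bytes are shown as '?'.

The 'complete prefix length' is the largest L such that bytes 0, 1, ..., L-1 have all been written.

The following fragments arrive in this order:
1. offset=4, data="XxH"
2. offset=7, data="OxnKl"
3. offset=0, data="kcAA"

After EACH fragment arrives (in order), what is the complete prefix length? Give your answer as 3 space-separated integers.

Fragment 1: offset=4 data="XxH" -> buffer=????XxH????? -> prefix_len=0
Fragment 2: offset=7 data="OxnKl" -> buffer=????XxHOxnKl -> prefix_len=0
Fragment 3: offset=0 data="kcAA" -> buffer=kcAAXxHOxnKl -> prefix_len=12

Answer: 0 0 12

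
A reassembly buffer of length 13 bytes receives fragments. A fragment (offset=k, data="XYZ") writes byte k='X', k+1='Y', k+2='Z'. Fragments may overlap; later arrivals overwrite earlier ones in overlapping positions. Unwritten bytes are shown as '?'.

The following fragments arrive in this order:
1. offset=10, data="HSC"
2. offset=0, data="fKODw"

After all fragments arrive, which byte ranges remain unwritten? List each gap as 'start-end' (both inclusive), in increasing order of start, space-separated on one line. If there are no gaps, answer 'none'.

Answer: 5-9

Derivation:
Fragment 1: offset=10 len=3
Fragment 2: offset=0 len=5
Gaps: 5-9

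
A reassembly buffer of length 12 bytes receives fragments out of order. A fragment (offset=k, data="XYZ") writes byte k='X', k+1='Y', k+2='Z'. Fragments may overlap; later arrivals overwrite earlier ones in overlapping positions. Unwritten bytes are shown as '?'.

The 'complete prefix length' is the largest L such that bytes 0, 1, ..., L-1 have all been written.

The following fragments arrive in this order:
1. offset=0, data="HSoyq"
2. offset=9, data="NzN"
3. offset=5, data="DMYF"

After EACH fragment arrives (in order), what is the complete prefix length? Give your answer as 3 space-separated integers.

Fragment 1: offset=0 data="HSoyq" -> buffer=HSoyq??????? -> prefix_len=5
Fragment 2: offset=9 data="NzN" -> buffer=HSoyq????NzN -> prefix_len=5
Fragment 3: offset=5 data="DMYF" -> buffer=HSoyqDMYFNzN -> prefix_len=12

Answer: 5 5 12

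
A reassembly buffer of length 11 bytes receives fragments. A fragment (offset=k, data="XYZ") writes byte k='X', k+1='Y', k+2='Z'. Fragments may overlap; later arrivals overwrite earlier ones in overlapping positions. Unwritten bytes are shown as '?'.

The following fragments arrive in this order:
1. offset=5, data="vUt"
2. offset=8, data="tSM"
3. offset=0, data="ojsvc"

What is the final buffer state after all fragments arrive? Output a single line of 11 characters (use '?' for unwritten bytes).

Answer: ojsvcvUttSM

Derivation:
Fragment 1: offset=5 data="vUt" -> buffer=?????vUt???
Fragment 2: offset=8 data="tSM" -> buffer=?????vUttSM
Fragment 3: offset=0 data="ojsvc" -> buffer=ojsvcvUttSM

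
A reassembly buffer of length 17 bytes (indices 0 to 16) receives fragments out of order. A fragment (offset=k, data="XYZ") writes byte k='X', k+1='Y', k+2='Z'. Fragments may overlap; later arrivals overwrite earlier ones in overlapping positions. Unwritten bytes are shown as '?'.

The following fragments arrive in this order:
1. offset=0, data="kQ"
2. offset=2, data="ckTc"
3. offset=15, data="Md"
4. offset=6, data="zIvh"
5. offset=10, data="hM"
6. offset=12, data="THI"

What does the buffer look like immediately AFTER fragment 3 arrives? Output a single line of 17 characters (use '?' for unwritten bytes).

Fragment 1: offset=0 data="kQ" -> buffer=kQ???????????????
Fragment 2: offset=2 data="ckTc" -> buffer=kQckTc???????????
Fragment 3: offset=15 data="Md" -> buffer=kQckTc?????????Md

Answer: kQckTc?????????Md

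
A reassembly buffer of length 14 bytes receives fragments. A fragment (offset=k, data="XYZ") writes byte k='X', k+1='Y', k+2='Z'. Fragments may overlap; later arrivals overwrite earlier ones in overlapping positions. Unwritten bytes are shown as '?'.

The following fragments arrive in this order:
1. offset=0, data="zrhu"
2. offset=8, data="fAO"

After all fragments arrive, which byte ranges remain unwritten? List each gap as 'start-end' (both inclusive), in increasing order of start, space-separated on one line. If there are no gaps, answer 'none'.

Answer: 4-7 11-13

Derivation:
Fragment 1: offset=0 len=4
Fragment 2: offset=8 len=3
Gaps: 4-7 11-13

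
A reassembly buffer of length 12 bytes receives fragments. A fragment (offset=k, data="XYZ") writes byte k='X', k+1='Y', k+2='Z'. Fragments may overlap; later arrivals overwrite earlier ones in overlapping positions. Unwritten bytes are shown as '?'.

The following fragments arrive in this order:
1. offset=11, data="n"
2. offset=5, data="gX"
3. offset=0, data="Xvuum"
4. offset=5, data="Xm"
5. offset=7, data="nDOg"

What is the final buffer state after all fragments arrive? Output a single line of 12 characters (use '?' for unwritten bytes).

Answer: XvuumXmnDOgn

Derivation:
Fragment 1: offset=11 data="n" -> buffer=???????????n
Fragment 2: offset=5 data="gX" -> buffer=?????gX????n
Fragment 3: offset=0 data="Xvuum" -> buffer=XvuumgX????n
Fragment 4: offset=5 data="Xm" -> buffer=XvuumXm????n
Fragment 5: offset=7 data="nDOg" -> buffer=XvuumXmnDOgn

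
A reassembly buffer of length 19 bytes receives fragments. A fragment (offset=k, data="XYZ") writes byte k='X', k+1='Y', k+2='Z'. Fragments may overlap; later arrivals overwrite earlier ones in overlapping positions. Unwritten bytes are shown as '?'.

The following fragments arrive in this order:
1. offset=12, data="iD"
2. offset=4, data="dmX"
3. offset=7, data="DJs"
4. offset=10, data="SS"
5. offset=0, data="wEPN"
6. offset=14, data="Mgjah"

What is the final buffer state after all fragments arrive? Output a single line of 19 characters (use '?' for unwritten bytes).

Answer: wEPNdmXDJsSSiDMgjah

Derivation:
Fragment 1: offset=12 data="iD" -> buffer=????????????iD?????
Fragment 2: offset=4 data="dmX" -> buffer=????dmX?????iD?????
Fragment 3: offset=7 data="DJs" -> buffer=????dmXDJs??iD?????
Fragment 4: offset=10 data="SS" -> buffer=????dmXDJsSSiD?????
Fragment 5: offset=0 data="wEPN" -> buffer=wEPNdmXDJsSSiD?????
Fragment 6: offset=14 data="Mgjah" -> buffer=wEPNdmXDJsSSiDMgjah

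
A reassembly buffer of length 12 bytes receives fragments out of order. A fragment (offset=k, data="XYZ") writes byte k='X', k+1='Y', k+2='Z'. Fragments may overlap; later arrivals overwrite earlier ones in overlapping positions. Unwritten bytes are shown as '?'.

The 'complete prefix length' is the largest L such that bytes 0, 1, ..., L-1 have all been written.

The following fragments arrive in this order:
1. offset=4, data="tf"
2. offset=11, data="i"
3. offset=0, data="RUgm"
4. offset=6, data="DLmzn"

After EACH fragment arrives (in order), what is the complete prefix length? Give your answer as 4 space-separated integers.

Answer: 0 0 6 12

Derivation:
Fragment 1: offset=4 data="tf" -> buffer=????tf?????? -> prefix_len=0
Fragment 2: offset=11 data="i" -> buffer=????tf?????i -> prefix_len=0
Fragment 3: offset=0 data="RUgm" -> buffer=RUgmtf?????i -> prefix_len=6
Fragment 4: offset=6 data="DLmzn" -> buffer=RUgmtfDLmzni -> prefix_len=12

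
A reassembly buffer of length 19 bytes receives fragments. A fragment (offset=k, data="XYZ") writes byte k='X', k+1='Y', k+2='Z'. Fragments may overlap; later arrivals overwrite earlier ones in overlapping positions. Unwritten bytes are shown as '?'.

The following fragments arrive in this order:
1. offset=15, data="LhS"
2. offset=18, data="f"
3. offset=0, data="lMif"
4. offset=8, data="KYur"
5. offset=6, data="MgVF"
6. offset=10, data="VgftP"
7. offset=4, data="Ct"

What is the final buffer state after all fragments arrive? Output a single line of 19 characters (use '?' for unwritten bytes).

Answer: lMifCtMgVFVgftPLhSf

Derivation:
Fragment 1: offset=15 data="LhS" -> buffer=???????????????LhS?
Fragment 2: offset=18 data="f" -> buffer=???????????????LhSf
Fragment 3: offset=0 data="lMif" -> buffer=lMif???????????LhSf
Fragment 4: offset=8 data="KYur" -> buffer=lMif????KYur???LhSf
Fragment 5: offset=6 data="MgVF" -> buffer=lMif??MgVFur???LhSf
Fragment 6: offset=10 data="VgftP" -> buffer=lMif??MgVFVgftPLhSf
Fragment 7: offset=4 data="Ct" -> buffer=lMifCtMgVFVgftPLhSf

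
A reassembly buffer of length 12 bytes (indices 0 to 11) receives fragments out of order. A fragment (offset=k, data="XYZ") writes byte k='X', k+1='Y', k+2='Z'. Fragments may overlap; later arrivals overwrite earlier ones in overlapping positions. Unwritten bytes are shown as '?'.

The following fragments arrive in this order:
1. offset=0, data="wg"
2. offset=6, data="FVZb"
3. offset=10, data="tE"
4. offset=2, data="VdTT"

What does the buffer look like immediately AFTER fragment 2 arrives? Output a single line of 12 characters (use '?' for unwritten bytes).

Fragment 1: offset=0 data="wg" -> buffer=wg??????????
Fragment 2: offset=6 data="FVZb" -> buffer=wg????FVZb??

Answer: wg????FVZb??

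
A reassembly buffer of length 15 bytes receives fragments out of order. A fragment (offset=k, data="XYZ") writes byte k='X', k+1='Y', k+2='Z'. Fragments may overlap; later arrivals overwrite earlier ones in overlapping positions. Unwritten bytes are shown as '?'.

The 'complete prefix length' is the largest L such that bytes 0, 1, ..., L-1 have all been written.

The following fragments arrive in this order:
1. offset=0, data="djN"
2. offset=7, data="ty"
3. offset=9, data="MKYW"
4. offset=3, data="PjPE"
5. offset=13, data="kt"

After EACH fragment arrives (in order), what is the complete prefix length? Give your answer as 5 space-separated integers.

Answer: 3 3 3 13 15

Derivation:
Fragment 1: offset=0 data="djN" -> buffer=djN???????????? -> prefix_len=3
Fragment 2: offset=7 data="ty" -> buffer=djN????ty?????? -> prefix_len=3
Fragment 3: offset=9 data="MKYW" -> buffer=djN????tyMKYW?? -> prefix_len=3
Fragment 4: offset=3 data="PjPE" -> buffer=djNPjPEtyMKYW?? -> prefix_len=13
Fragment 5: offset=13 data="kt" -> buffer=djNPjPEtyMKYWkt -> prefix_len=15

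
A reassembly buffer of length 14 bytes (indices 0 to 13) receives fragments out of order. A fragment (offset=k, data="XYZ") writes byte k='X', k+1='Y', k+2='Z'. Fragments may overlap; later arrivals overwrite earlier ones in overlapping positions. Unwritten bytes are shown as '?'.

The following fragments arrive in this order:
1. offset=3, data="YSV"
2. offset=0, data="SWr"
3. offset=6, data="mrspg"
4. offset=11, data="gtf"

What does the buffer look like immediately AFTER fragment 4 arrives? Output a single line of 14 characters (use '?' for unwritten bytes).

Fragment 1: offset=3 data="YSV" -> buffer=???YSV????????
Fragment 2: offset=0 data="SWr" -> buffer=SWrYSV????????
Fragment 3: offset=6 data="mrspg" -> buffer=SWrYSVmrspg???
Fragment 4: offset=11 data="gtf" -> buffer=SWrYSVmrspggtf

Answer: SWrYSVmrspggtf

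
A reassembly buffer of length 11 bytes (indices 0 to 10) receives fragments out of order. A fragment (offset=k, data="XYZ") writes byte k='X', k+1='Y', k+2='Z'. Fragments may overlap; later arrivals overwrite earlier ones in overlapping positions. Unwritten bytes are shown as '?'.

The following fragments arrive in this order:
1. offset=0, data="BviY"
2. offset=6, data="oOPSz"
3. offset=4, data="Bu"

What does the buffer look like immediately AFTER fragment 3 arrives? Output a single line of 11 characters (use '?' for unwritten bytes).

Answer: BviYBuoOPSz

Derivation:
Fragment 1: offset=0 data="BviY" -> buffer=BviY???????
Fragment 2: offset=6 data="oOPSz" -> buffer=BviY??oOPSz
Fragment 3: offset=4 data="Bu" -> buffer=BviYBuoOPSz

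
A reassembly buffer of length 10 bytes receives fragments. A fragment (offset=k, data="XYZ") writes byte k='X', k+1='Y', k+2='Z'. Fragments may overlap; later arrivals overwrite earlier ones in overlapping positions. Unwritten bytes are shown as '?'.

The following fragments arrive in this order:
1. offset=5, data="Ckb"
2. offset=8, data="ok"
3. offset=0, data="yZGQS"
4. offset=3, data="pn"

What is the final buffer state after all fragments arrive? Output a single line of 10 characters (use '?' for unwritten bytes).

Answer: yZGpnCkbok

Derivation:
Fragment 1: offset=5 data="Ckb" -> buffer=?????Ckb??
Fragment 2: offset=8 data="ok" -> buffer=?????Ckbok
Fragment 3: offset=0 data="yZGQS" -> buffer=yZGQSCkbok
Fragment 4: offset=3 data="pn" -> buffer=yZGpnCkbok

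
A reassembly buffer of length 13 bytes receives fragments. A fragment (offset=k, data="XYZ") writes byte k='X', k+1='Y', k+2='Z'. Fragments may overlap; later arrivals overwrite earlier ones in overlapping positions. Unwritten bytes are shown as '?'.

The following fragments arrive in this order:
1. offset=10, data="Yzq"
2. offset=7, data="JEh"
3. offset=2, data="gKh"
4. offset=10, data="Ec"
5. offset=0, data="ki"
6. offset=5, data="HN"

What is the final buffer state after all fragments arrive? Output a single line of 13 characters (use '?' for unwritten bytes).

Fragment 1: offset=10 data="Yzq" -> buffer=??????????Yzq
Fragment 2: offset=7 data="JEh" -> buffer=???????JEhYzq
Fragment 3: offset=2 data="gKh" -> buffer=??gKh??JEhYzq
Fragment 4: offset=10 data="Ec" -> buffer=??gKh??JEhEcq
Fragment 5: offset=0 data="ki" -> buffer=kigKh??JEhEcq
Fragment 6: offset=5 data="HN" -> buffer=kigKhHNJEhEcq

Answer: kigKhHNJEhEcq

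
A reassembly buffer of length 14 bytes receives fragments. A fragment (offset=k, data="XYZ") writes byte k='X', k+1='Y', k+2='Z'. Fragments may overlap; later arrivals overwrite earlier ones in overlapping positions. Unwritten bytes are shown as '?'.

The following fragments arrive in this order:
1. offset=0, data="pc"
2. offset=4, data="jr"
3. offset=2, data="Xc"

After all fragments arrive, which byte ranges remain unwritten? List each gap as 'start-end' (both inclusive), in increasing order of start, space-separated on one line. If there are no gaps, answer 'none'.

Fragment 1: offset=0 len=2
Fragment 2: offset=4 len=2
Fragment 3: offset=2 len=2
Gaps: 6-13

Answer: 6-13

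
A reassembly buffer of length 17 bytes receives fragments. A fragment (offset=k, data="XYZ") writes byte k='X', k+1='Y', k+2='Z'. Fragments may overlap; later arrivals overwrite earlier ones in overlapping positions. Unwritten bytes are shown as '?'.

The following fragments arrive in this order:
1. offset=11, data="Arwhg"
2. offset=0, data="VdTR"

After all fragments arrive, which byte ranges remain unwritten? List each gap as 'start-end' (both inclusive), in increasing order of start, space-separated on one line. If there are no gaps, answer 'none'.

Answer: 4-10 16-16

Derivation:
Fragment 1: offset=11 len=5
Fragment 2: offset=0 len=4
Gaps: 4-10 16-16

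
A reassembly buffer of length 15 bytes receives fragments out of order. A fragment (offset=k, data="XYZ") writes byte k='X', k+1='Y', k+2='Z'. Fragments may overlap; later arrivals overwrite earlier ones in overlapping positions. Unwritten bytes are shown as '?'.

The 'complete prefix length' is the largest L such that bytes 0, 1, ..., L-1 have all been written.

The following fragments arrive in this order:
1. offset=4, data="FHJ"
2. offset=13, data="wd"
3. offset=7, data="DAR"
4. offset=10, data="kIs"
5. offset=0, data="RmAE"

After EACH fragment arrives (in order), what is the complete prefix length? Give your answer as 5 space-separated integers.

Fragment 1: offset=4 data="FHJ" -> buffer=????FHJ???????? -> prefix_len=0
Fragment 2: offset=13 data="wd" -> buffer=????FHJ??????wd -> prefix_len=0
Fragment 3: offset=7 data="DAR" -> buffer=????FHJDAR???wd -> prefix_len=0
Fragment 4: offset=10 data="kIs" -> buffer=????FHJDARkIswd -> prefix_len=0
Fragment 5: offset=0 data="RmAE" -> buffer=RmAEFHJDARkIswd -> prefix_len=15

Answer: 0 0 0 0 15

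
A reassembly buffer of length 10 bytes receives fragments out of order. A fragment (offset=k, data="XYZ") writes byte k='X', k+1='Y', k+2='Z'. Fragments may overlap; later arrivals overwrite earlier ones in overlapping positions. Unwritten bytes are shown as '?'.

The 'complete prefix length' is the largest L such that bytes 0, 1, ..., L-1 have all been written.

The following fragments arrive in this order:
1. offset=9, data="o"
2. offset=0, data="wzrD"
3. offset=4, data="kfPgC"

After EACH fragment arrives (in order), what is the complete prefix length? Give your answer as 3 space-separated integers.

Answer: 0 4 10

Derivation:
Fragment 1: offset=9 data="o" -> buffer=?????????o -> prefix_len=0
Fragment 2: offset=0 data="wzrD" -> buffer=wzrD?????o -> prefix_len=4
Fragment 3: offset=4 data="kfPgC" -> buffer=wzrDkfPgCo -> prefix_len=10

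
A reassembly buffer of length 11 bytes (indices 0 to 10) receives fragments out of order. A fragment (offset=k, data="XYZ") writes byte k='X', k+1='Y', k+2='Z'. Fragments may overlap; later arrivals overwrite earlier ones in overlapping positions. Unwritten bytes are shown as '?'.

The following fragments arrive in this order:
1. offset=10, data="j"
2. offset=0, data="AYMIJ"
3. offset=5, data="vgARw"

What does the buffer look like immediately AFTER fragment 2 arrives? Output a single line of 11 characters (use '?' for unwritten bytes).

Answer: AYMIJ?????j

Derivation:
Fragment 1: offset=10 data="j" -> buffer=??????????j
Fragment 2: offset=0 data="AYMIJ" -> buffer=AYMIJ?????j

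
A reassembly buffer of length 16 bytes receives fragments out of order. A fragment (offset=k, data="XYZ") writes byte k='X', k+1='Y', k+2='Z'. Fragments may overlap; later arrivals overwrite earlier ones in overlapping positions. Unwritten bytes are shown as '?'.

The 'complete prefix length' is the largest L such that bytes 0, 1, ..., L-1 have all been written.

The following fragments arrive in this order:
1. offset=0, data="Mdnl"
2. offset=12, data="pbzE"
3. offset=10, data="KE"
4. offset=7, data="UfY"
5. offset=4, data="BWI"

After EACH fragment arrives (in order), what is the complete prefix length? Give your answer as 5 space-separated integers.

Fragment 1: offset=0 data="Mdnl" -> buffer=Mdnl???????????? -> prefix_len=4
Fragment 2: offset=12 data="pbzE" -> buffer=Mdnl????????pbzE -> prefix_len=4
Fragment 3: offset=10 data="KE" -> buffer=Mdnl??????KEpbzE -> prefix_len=4
Fragment 4: offset=7 data="UfY" -> buffer=Mdnl???UfYKEpbzE -> prefix_len=4
Fragment 5: offset=4 data="BWI" -> buffer=MdnlBWIUfYKEpbzE -> prefix_len=16

Answer: 4 4 4 4 16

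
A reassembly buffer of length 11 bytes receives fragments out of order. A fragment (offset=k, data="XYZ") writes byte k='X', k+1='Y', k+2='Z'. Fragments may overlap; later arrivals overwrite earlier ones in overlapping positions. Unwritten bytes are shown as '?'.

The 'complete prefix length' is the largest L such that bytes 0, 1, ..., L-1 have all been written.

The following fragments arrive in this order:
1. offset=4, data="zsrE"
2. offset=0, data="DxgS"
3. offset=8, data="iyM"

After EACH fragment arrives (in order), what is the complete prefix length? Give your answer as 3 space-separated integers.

Answer: 0 8 11

Derivation:
Fragment 1: offset=4 data="zsrE" -> buffer=????zsrE??? -> prefix_len=0
Fragment 2: offset=0 data="DxgS" -> buffer=DxgSzsrE??? -> prefix_len=8
Fragment 3: offset=8 data="iyM" -> buffer=DxgSzsrEiyM -> prefix_len=11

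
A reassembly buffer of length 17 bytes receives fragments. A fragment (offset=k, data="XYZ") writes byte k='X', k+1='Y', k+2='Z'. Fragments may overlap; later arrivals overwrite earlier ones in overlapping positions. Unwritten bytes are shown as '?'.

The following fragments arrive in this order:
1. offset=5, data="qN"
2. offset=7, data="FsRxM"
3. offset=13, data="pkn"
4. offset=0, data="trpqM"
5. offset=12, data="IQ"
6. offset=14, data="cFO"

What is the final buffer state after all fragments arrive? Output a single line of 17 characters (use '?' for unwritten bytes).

Fragment 1: offset=5 data="qN" -> buffer=?????qN??????????
Fragment 2: offset=7 data="FsRxM" -> buffer=?????qNFsRxM?????
Fragment 3: offset=13 data="pkn" -> buffer=?????qNFsRxM?pkn?
Fragment 4: offset=0 data="trpqM" -> buffer=trpqMqNFsRxM?pkn?
Fragment 5: offset=12 data="IQ" -> buffer=trpqMqNFsRxMIQkn?
Fragment 6: offset=14 data="cFO" -> buffer=trpqMqNFsRxMIQcFO

Answer: trpqMqNFsRxMIQcFO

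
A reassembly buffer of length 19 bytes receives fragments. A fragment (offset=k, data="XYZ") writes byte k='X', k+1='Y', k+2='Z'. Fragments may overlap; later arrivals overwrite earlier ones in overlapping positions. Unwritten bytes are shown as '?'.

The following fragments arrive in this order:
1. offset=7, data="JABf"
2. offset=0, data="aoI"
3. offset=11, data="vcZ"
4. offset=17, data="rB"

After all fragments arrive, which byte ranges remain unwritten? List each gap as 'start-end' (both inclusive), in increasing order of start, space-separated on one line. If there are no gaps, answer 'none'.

Answer: 3-6 14-16

Derivation:
Fragment 1: offset=7 len=4
Fragment 2: offset=0 len=3
Fragment 3: offset=11 len=3
Fragment 4: offset=17 len=2
Gaps: 3-6 14-16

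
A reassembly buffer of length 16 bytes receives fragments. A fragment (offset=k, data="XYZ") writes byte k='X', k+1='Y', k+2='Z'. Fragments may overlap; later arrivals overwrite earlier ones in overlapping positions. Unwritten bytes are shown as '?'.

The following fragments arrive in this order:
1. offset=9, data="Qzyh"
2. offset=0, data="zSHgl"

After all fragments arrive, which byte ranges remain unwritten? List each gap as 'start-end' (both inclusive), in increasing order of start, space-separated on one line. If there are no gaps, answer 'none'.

Fragment 1: offset=9 len=4
Fragment 2: offset=0 len=5
Gaps: 5-8 13-15

Answer: 5-8 13-15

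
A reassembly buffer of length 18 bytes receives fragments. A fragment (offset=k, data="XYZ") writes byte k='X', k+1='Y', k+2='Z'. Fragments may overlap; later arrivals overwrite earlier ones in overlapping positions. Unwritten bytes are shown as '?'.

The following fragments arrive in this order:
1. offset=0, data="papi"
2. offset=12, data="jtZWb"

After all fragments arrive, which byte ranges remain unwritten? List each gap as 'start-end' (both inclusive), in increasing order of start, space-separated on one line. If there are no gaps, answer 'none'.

Fragment 1: offset=0 len=4
Fragment 2: offset=12 len=5
Gaps: 4-11 17-17

Answer: 4-11 17-17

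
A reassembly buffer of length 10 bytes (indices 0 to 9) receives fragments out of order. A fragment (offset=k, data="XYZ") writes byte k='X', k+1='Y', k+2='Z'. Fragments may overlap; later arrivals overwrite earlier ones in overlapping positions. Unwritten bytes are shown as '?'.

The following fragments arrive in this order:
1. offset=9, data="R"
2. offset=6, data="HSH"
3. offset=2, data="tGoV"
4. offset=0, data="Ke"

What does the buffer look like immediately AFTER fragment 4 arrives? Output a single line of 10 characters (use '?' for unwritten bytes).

Fragment 1: offset=9 data="R" -> buffer=?????????R
Fragment 2: offset=6 data="HSH" -> buffer=??????HSHR
Fragment 3: offset=2 data="tGoV" -> buffer=??tGoVHSHR
Fragment 4: offset=0 data="Ke" -> buffer=KetGoVHSHR

Answer: KetGoVHSHR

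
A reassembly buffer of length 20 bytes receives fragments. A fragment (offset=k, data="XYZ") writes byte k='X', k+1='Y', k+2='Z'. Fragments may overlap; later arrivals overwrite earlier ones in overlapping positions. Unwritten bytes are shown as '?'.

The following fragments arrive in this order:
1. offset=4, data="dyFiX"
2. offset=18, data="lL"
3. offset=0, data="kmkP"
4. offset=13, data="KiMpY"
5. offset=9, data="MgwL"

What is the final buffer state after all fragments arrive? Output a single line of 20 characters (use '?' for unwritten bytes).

Fragment 1: offset=4 data="dyFiX" -> buffer=????dyFiX???????????
Fragment 2: offset=18 data="lL" -> buffer=????dyFiX?????????lL
Fragment 3: offset=0 data="kmkP" -> buffer=kmkPdyFiX?????????lL
Fragment 4: offset=13 data="KiMpY" -> buffer=kmkPdyFiX????KiMpYlL
Fragment 5: offset=9 data="MgwL" -> buffer=kmkPdyFiXMgwLKiMpYlL

Answer: kmkPdyFiXMgwLKiMpYlL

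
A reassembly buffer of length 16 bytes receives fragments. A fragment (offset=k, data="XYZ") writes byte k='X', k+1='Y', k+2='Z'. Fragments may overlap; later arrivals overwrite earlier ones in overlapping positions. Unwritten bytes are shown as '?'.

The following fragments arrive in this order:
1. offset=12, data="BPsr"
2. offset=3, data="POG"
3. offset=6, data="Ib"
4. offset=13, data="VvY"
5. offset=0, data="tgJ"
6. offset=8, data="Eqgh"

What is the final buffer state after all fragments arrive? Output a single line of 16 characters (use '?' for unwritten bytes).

Fragment 1: offset=12 data="BPsr" -> buffer=????????????BPsr
Fragment 2: offset=3 data="POG" -> buffer=???POG??????BPsr
Fragment 3: offset=6 data="Ib" -> buffer=???POGIb????BPsr
Fragment 4: offset=13 data="VvY" -> buffer=???POGIb????BVvY
Fragment 5: offset=0 data="tgJ" -> buffer=tgJPOGIb????BVvY
Fragment 6: offset=8 data="Eqgh" -> buffer=tgJPOGIbEqghBVvY

Answer: tgJPOGIbEqghBVvY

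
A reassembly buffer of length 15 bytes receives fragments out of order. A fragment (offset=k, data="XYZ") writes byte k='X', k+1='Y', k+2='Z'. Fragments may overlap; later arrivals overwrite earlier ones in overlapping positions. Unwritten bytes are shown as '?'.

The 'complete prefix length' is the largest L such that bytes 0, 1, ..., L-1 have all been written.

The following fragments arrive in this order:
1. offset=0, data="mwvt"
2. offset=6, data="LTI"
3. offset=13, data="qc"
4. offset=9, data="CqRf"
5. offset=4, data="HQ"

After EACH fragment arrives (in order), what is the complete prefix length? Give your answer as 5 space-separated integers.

Fragment 1: offset=0 data="mwvt" -> buffer=mwvt??????????? -> prefix_len=4
Fragment 2: offset=6 data="LTI" -> buffer=mwvt??LTI?????? -> prefix_len=4
Fragment 3: offset=13 data="qc" -> buffer=mwvt??LTI????qc -> prefix_len=4
Fragment 4: offset=9 data="CqRf" -> buffer=mwvt??LTICqRfqc -> prefix_len=4
Fragment 5: offset=4 data="HQ" -> buffer=mwvtHQLTICqRfqc -> prefix_len=15

Answer: 4 4 4 4 15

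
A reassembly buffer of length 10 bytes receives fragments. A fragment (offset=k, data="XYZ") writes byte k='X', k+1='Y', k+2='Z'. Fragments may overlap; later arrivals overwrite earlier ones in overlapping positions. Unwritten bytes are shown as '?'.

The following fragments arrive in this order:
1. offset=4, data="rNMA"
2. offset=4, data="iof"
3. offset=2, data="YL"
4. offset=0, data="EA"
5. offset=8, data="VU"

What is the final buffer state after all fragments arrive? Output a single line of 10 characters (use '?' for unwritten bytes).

Fragment 1: offset=4 data="rNMA" -> buffer=????rNMA??
Fragment 2: offset=4 data="iof" -> buffer=????iofA??
Fragment 3: offset=2 data="YL" -> buffer=??YLiofA??
Fragment 4: offset=0 data="EA" -> buffer=EAYLiofA??
Fragment 5: offset=8 data="VU" -> buffer=EAYLiofAVU

Answer: EAYLiofAVU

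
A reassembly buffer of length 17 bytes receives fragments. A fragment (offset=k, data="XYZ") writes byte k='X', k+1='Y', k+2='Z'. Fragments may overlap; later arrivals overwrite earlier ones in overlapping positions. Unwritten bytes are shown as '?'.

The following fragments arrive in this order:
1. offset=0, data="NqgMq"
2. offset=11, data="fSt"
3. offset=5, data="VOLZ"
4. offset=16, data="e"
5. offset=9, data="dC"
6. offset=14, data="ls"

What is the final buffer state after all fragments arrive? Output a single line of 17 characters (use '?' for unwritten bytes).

Fragment 1: offset=0 data="NqgMq" -> buffer=NqgMq????????????
Fragment 2: offset=11 data="fSt" -> buffer=NqgMq??????fSt???
Fragment 3: offset=5 data="VOLZ" -> buffer=NqgMqVOLZ??fSt???
Fragment 4: offset=16 data="e" -> buffer=NqgMqVOLZ??fSt??e
Fragment 5: offset=9 data="dC" -> buffer=NqgMqVOLZdCfSt??e
Fragment 6: offset=14 data="ls" -> buffer=NqgMqVOLZdCfStlse

Answer: NqgMqVOLZdCfStlse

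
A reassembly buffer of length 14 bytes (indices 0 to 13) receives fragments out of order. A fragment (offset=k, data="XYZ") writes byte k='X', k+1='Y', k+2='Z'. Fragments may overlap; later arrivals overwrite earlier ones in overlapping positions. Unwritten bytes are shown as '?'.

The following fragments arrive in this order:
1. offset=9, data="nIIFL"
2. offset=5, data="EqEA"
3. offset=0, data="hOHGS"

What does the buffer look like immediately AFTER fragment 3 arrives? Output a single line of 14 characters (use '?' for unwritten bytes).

Fragment 1: offset=9 data="nIIFL" -> buffer=?????????nIIFL
Fragment 2: offset=5 data="EqEA" -> buffer=?????EqEAnIIFL
Fragment 3: offset=0 data="hOHGS" -> buffer=hOHGSEqEAnIIFL

Answer: hOHGSEqEAnIIFL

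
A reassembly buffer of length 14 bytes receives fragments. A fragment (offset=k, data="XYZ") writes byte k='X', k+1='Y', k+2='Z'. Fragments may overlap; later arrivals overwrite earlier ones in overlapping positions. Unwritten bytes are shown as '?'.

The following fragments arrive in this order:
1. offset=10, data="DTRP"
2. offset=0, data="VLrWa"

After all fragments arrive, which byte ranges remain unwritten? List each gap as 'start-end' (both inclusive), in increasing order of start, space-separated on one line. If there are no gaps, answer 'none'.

Answer: 5-9

Derivation:
Fragment 1: offset=10 len=4
Fragment 2: offset=0 len=5
Gaps: 5-9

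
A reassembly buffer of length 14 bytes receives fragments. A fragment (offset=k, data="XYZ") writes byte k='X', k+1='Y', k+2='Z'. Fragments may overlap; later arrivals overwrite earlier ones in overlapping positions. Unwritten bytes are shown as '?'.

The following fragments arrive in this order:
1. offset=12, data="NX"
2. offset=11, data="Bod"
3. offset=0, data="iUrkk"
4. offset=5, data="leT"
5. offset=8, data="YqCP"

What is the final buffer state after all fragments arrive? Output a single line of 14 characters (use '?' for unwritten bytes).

Fragment 1: offset=12 data="NX" -> buffer=????????????NX
Fragment 2: offset=11 data="Bod" -> buffer=???????????Bod
Fragment 3: offset=0 data="iUrkk" -> buffer=iUrkk??????Bod
Fragment 4: offset=5 data="leT" -> buffer=iUrkkleT???Bod
Fragment 5: offset=8 data="YqCP" -> buffer=iUrkkleTYqCPod

Answer: iUrkkleTYqCPod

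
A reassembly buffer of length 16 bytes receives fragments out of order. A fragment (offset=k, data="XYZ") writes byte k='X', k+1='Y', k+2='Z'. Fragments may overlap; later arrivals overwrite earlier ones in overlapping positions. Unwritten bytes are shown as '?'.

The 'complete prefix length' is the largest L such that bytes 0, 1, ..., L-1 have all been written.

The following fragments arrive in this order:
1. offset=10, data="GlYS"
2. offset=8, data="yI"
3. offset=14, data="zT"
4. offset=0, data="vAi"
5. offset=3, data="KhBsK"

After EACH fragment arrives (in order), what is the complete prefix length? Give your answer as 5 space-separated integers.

Answer: 0 0 0 3 16

Derivation:
Fragment 1: offset=10 data="GlYS" -> buffer=??????????GlYS?? -> prefix_len=0
Fragment 2: offset=8 data="yI" -> buffer=????????yIGlYS?? -> prefix_len=0
Fragment 3: offset=14 data="zT" -> buffer=????????yIGlYSzT -> prefix_len=0
Fragment 4: offset=0 data="vAi" -> buffer=vAi?????yIGlYSzT -> prefix_len=3
Fragment 5: offset=3 data="KhBsK" -> buffer=vAiKhBsKyIGlYSzT -> prefix_len=16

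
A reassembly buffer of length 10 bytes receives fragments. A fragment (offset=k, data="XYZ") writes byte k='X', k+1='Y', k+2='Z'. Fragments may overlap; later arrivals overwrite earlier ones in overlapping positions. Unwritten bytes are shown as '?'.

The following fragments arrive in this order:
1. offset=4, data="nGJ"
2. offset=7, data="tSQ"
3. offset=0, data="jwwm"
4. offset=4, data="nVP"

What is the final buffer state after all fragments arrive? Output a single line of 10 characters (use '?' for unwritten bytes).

Fragment 1: offset=4 data="nGJ" -> buffer=????nGJ???
Fragment 2: offset=7 data="tSQ" -> buffer=????nGJtSQ
Fragment 3: offset=0 data="jwwm" -> buffer=jwwmnGJtSQ
Fragment 4: offset=4 data="nVP" -> buffer=jwwmnVPtSQ

Answer: jwwmnVPtSQ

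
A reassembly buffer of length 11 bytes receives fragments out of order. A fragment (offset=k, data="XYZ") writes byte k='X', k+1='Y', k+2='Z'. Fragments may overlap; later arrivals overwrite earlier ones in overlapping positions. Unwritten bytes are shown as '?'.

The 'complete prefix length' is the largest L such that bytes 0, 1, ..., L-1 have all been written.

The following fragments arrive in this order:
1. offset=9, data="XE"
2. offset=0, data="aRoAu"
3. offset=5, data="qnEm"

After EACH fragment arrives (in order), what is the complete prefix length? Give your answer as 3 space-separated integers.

Answer: 0 5 11

Derivation:
Fragment 1: offset=9 data="XE" -> buffer=?????????XE -> prefix_len=0
Fragment 2: offset=0 data="aRoAu" -> buffer=aRoAu????XE -> prefix_len=5
Fragment 3: offset=5 data="qnEm" -> buffer=aRoAuqnEmXE -> prefix_len=11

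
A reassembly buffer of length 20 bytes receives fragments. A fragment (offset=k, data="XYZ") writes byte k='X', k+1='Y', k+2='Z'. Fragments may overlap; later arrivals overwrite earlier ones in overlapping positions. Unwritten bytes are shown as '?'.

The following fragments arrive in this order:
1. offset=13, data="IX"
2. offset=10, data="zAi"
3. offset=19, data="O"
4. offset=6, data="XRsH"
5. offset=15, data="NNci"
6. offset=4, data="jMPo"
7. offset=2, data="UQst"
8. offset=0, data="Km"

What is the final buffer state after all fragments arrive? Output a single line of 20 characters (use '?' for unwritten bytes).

Fragment 1: offset=13 data="IX" -> buffer=?????????????IX?????
Fragment 2: offset=10 data="zAi" -> buffer=??????????zAiIX?????
Fragment 3: offset=19 data="O" -> buffer=??????????zAiIX????O
Fragment 4: offset=6 data="XRsH" -> buffer=??????XRsHzAiIX????O
Fragment 5: offset=15 data="NNci" -> buffer=??????XRsHzAiIXNNciO
Fragment 6: offset=4 data="jMPo" -> buffer=????jMPosHzAiIXNNciO
Fragment 7: offset=2 data="UQst" -> buffer=??UQstPosHzAiIXNNciO
Fragment 8: offset=0 data="Km" -> buffer=KmUQstPosHzAiIXNNciO

Answer: KmUQstPosHzAiIXNNciO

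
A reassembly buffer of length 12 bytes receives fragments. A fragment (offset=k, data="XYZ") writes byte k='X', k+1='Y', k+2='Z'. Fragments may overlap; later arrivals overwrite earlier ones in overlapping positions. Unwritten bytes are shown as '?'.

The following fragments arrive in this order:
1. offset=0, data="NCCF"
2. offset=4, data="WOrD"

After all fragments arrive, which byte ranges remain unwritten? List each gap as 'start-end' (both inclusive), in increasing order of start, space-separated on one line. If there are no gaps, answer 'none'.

Answer: 8-11

Derivation:
Fragment 1: offset=0 len=4
Fragment 2: offset=4 len=4
Gaps: 8-11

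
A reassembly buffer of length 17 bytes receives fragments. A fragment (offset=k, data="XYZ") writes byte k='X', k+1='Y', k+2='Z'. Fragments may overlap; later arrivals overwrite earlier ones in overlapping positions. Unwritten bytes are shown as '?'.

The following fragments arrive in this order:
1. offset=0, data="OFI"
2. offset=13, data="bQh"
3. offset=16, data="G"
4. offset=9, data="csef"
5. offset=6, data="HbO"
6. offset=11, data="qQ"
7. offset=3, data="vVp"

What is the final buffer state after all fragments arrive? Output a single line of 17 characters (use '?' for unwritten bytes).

Fragment 1: offset=0 data="OFI" -> buffer=OFI??????????????
Fragment 2: offset=13 data="bQh" -> buffer=OFI??????????bQh?
Fragment 3: offset=16 data="G" -> buffer=OFI??????????bQhG
Fragment 4: offset=9 data="csef" -> buffer=OFI??????csefbQhG
Fragment 5: offset=6 data="HbO" -> buffer=OFI???HbOcsefbQhG
Fragment 6: offset=11 data="qQ" -> buffer=OFI???HbOcsqQbQhG
Fragment 7: offset=3 data="vVp" -> buffer=OFIvVpHbOcsqQbQhG

Answer: OFIvVpHbOcsqQbQhG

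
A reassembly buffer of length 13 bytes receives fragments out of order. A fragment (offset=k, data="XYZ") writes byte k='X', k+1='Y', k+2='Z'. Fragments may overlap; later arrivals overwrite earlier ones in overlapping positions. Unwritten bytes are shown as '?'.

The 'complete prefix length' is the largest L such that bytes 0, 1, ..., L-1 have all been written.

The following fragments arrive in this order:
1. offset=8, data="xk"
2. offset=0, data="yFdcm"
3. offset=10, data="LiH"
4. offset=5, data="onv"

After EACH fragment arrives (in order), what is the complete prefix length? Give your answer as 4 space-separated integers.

Answer: 0 5 5 13

Derivation:
Fragment 1: offset=8 data="xk" -> buffer=????????xk??? -> prefix_len=0
Fragment 2: offset=0 data="yFdcm" -> buffer=yFdcm???xk??? -> prefix_len=5
Fragment 3: offset=10 data="LiH" -> buffer=yFdcm???xkLiH -> prefix_len=5
Fragment 4: offset=5 data="onv" -> buffer=yFdcmonvxkLiH -> prefix_len=13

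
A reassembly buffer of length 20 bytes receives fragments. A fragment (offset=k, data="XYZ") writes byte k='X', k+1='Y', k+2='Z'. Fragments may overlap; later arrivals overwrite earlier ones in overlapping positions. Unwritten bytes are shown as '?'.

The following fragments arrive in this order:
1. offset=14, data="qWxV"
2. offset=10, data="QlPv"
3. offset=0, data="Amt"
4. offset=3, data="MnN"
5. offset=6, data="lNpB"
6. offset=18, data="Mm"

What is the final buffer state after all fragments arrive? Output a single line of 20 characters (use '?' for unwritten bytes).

Fragment 1: offset=14 data="qWxV" -> buffer=??????????????qWxV??
Fragment 2: offset=10 data="QlPv" -> buffer=??????????QlPvqWxV??
Fragment 3: offset=0 data="Amt" -> buffer=Amt???????QlPvqWxV??
Fragment 4: offset=3 data="MnN" -> buffer=AmtMnN????QlPvqWxV??
Fragment 5: offset=6 data="lNpB" -> buffer=AmtMnNlNpBQlPvqWxV??
Fragment 6: offset=18 data="Mm" -> buffer=AmtMnNlNpBQlPvqWxVMm

Answer: AmtMnNlNpBQlPvqWxVMm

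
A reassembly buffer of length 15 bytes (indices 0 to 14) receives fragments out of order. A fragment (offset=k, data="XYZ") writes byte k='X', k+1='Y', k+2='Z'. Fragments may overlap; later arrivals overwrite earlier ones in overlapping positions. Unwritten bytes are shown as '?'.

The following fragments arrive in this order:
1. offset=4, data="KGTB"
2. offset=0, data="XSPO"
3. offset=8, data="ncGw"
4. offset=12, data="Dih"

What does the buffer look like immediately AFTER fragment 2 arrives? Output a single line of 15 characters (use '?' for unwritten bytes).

Answer: XSPOKGTB???????

Derivation:
Fragment 1: offset=4 data="KGTB" -> buffer=????KGTB???????
Fragment 2: offset=0 data="XSPO" -> buffer=XSPOKGTB???????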